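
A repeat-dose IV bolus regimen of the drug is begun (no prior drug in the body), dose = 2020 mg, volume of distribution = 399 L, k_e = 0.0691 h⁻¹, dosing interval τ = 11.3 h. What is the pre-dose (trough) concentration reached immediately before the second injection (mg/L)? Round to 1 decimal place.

C₀ per dose = Dose / Vd = 2020 / 399 = 5.063 mg/L
Fraction remaining after one interval: r = e^(−kτ) = e^(−0.06910 × 11.3) = 0.4580
Before dose 2, 1 dose has been given (aged 1τ).
C_trough = C₀ × r = 5.063 × 0.4580 = 2.319 mg/L

2.3 mg/L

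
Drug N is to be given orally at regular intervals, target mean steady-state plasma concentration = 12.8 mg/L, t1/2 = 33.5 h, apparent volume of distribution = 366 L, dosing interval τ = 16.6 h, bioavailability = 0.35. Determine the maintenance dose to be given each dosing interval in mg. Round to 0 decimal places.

k = ln2 / t½ = 0.693147 / 33.5 = 0.02069 h⁻¹
CL = k × Vd = 0.02069 × 366 = 7.573 L/h
At steady state, F × (Dose/τ) = Css × CL.
Dose = Css × CL × τ / F = 12.8 × 7.573 × 16.6 / 0.35 = 4597 mg

4597 mg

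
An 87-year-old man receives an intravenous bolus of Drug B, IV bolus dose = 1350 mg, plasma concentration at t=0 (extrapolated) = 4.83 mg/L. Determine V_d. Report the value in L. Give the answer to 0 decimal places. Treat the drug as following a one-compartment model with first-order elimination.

280 L

Vd = Dose / C₀ = 1350 / 4.83 = 279.5 L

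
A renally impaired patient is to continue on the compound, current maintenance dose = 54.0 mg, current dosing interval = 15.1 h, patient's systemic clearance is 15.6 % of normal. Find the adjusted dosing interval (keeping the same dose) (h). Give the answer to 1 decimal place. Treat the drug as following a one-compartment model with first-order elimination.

To keep the same average steady-state level, dosing rate must scale with clearance.
CL ratio = 15.6 / 100 = 0.1560
New interval (same dose) = 15.1 / 0.1560 = 96.79 h

96.8 h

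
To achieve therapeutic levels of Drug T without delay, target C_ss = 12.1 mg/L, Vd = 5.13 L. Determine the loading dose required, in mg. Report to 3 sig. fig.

LD = Css × Vd = 12.1 × 5.13 = 62.07 mg

62.1 mg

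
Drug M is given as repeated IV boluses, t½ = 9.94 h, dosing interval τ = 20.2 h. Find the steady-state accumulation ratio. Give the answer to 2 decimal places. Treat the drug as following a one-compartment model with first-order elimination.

1.32

k = ln2 / t½ = 0.693147 / 9.94 = 0.06973 h⁻¹
e^(−kτ) = e^(−0.06973 × 20.2) = 0.2445
Accumulation ratio R = 1 / (1 − e^(−kτ)) = 1 / (1 − 0.2445) = 1.324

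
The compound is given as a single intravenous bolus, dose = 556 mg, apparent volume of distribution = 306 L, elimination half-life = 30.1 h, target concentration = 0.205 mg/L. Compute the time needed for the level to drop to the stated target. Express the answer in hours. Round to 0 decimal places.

C₀ = Dose / Vd = 556.0 / 306 = 1.817 mg/L
k = ln2 / t½ = 0.693147 / 30.1 = 0.02303 h⁻¹
t = ln(C₀ / C) / k = ln(1.817 / 0.205) / 0.02303
  = ln(8.863) / 0.02303 = 2.182 / 0.02303 = 94.75 h

95 h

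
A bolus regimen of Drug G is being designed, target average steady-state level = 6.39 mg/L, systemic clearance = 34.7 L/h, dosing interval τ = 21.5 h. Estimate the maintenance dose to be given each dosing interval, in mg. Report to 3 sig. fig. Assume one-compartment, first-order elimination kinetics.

At steady state, Dose/τ = Css × CL.
Dose = Css × CL × τ = 6.39 × 34.70 × 21.5 = 4767 mg

4770 mg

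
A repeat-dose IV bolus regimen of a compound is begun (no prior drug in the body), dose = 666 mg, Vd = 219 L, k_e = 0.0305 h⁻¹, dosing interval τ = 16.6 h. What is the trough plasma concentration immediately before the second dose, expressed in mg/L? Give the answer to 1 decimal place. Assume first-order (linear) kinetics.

1.8 mg/L

C₀ per dose = Dose / Vd = 666 / 219 = 3.041 mg/L
Fraction remaining after one interval: r = e^(−kτ) = e^(−0.03050 × 16.6) = 0.6027
Before dose 2, 1 dose has been given (aged 1τ).
C_trough = C₀ × r = 3.041 × 0.6027 = 1.833 mg/L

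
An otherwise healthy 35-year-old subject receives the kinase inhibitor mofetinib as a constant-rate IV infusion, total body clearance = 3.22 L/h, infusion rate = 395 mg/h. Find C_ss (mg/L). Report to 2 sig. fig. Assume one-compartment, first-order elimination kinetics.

120 mg/L

At steady state Css = R₀ / CL = 395 / 3.220 = 122.7 mg/L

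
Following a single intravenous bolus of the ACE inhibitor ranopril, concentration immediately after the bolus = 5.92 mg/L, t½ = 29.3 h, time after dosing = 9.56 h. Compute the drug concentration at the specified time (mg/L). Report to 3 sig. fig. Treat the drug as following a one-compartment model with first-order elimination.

k = ln2 / t½ = 0.693147 / 29.3 = 0.02366 h⁻¹
C = C₀ · e^(−k·t) = 5.920 × e^(−0.02366 × 9.56)
  = 5.920 × 0.7976 = 4.722 mg/L

4.72 mg/L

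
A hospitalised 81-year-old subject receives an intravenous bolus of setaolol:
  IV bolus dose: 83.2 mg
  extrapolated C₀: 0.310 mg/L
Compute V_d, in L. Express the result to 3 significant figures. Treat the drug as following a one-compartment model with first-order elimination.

Vd = Dose / C₀ = 83.20 / 0.310 = 268.4 L

268 L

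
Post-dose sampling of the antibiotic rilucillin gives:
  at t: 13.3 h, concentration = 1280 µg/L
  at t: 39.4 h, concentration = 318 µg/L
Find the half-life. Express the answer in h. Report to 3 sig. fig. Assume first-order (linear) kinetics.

k = ln(C₁/C₂) / (t₂ − t₁) = ln(1280/318) / (39.4 − 13.3)
  = 1.393 / 26.10 = 0.05337 h⁻¹
t½ = ln2 / k = 0.693147 / 0.05337 = 12.99 h

13.0 h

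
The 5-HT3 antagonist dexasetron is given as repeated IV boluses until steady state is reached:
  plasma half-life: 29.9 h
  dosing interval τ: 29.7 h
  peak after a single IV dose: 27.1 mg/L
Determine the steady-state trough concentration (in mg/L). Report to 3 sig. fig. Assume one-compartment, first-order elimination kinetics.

k = ln2 / t½ = 0.693147 / 29.9 = 0.02318 h⁻¹
e^(−kτ) = e^(−0.02318 × 29.7) = 0.5024
Accumulation ratio R = 1 / (1 − e^(−kτ)) = 1 / (1 − 0.5024) = 2.010
Steady-state trough = C₀ × R × e^(−kτ) = 27.1 × 2.010 × 0.5024 = 27.37 mg/L

27.4 mg/L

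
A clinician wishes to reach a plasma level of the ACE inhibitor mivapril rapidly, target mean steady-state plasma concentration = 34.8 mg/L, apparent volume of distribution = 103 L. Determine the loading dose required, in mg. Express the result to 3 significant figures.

LD = Css × Vd = 34.8 × 103 = 3584 mg

3580 mg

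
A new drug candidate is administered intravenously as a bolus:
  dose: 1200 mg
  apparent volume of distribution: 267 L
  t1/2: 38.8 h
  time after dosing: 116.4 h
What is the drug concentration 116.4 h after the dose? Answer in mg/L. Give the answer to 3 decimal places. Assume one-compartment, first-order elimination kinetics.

0.562 mg/L

C₀ = Dose / Vd = 1200 / 267 = 4.494 mg/L
k = ln2 / t½ = 0.693147 / 38.8 = 0.01786 h⁻¹
t / t½ = 116.4 / 38.8 = 3 half-lives
C = C₀ × (1/2)^3 = 4.494 × 0.1250 = 0.5618 mg/L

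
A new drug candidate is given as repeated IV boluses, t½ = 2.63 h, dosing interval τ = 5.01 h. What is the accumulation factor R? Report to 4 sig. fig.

1.364

k = ln2 / t½ = 0.693147 / 2.63 = 0.2636 h⁻¹
e^(−kτ) = e^(−0.2636 × 5.01) = 0.2670
Accumulation ratio R = 1 / (1 − e^(−kτ)) = 1 / (1 − 0.2670) = 1.364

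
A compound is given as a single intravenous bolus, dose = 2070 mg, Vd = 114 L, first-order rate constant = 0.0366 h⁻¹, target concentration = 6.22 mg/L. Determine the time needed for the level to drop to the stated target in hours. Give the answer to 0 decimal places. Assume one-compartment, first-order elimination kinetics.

C₀ = Dose / Vd = 2070 / 114 = 18.16 mg/L
t = ln(C₀ / C) / k = ln(18.16 / 6.22) / 0.03660
  = ln(2.920) / 0.03660 = 1.072 / 0.03660 = 29.29 h

29 h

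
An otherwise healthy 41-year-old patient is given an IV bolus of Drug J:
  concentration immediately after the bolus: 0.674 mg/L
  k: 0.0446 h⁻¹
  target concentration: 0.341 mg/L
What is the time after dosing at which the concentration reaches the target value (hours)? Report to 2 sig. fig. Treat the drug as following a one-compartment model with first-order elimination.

t = ln(C₀ / C) / k = ln(0.6740 / 0.341) / 0.04460
  = ln(1.977) / 0.04460 = 0.6816 / 0.04460 = 15.28 h

15 h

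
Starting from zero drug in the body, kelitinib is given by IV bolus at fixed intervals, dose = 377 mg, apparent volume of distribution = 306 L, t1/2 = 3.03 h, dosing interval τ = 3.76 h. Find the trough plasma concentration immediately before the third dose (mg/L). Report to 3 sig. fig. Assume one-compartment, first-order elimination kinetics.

C₀ per dose = Dose / Vd = 377 / 306 = 1.232 mg/L
k = ln2 / t½ = 0.693147 / 3.03 = 0.2288 h⁻¹
Fraction remaining after one interval: r = e^(−kτ) = e^(−0.2288 × 3.76) = 0.4230
Before dose 3, 2 doses have been given (aged 1τ, 2τ).
C_trough = C₀ × (r + r²) = 1.232 × (0.4230 + 0.1789) = 0.7415 mg/L

0.742 mg/L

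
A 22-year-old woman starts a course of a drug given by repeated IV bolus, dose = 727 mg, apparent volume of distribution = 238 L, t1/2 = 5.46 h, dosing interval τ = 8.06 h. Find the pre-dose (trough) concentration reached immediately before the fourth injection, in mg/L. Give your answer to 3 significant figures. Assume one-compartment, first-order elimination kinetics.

1.63 mg/L

C₀ per dose = Dose / Vd = 727 / 238 = 3.055 mg/L
k = ln2 / t½ = 0.693147 / 5.46 = 0.1270 h⁻¹
Fraction remaining after one interval: r = e^(−kτ) = e^(−0.1270 × 8.06) = 0.3593
Before dose 4, 3 doses have been given (aged 1τ, 2τ, 3τ).
C_trough = C₀ × (r + r² + … + r^3) = C₀ × r(1−r^3)/(1−r)
        = 3.055 × 0.3593 × (1 − 0.04638) / (1 − 0.3593) = 1.634 mg/L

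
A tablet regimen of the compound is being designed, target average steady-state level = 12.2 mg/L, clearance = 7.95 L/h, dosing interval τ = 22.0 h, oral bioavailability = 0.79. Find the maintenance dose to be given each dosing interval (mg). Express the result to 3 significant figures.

2700 mg

At steady state, F × (Dose/τ) = Css × CL.
Dose = Css × CL × τ / F = 12.2 × 7.950 × 22.0 / 0.79 = 2701 mg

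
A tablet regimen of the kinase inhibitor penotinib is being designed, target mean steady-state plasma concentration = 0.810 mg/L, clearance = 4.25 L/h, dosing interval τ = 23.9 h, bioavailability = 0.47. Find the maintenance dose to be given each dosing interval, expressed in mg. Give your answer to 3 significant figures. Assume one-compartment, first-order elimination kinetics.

175 mg

At steady state, F × (Dose/τ) = Css × CL.
Dose = Css × CL × τ / F = 0.810 × 4.250 × 23.9 / 0.47 = 175.1 mg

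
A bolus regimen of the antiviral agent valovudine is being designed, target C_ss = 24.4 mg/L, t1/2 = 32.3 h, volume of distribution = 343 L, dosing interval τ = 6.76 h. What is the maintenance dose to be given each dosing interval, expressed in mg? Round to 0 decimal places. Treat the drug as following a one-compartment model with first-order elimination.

1214 mg

k = ln2 / t½ = 0.693147 / 32.3 = 0.02146 h⁻¹
CL = k × Vd = 0.02146 × 343 = 7.361 L/h
At steady state, Dose/τ = Css × CL.
Dose = Css × CL × τ = 24.4 × 7.361 × 6.76 = 1214 mg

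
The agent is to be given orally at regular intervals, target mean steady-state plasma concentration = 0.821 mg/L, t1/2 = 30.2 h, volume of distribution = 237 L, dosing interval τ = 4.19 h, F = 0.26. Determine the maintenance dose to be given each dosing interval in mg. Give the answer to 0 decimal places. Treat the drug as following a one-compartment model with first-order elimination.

72 mg

k = ln2 / t½ = 0.693147 / 30.2 = 0.02295 h⁻¹
CL = k × Vd = 0.02295 × 237 = 5.439 L/h
At steady state, F × (Dose/τ) = Css × CL.
Dose = Css × CL × τ / F = 0.821 × 5.439 × 4.19 / 0.26 = 71.96 mg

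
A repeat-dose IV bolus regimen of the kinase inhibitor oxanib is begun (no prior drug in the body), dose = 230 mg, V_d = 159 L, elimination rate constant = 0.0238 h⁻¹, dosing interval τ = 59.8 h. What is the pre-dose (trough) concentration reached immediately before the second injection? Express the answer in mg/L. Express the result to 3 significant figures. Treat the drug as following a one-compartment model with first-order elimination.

0.349 mg/L

C₀ per dose = Dose / Vd = 230 / 159 = 1.447 mg/L
Fraction remaining after one interval: r = e^(−kτ) = e^(−0.02380 × 59.8) = 0.2409
Before dose 2, 1 dose has been given (aged 1τ).
C_trough = C₀ × r = 1.447 × 0.2409 = 0.3486 mg/L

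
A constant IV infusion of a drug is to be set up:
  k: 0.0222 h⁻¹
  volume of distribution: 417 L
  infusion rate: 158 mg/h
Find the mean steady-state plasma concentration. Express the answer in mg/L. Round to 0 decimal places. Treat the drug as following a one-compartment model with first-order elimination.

17 mg/L

CL = k × Vd = 0.02220 × 417 = 9.257 L/h
At steady state Css = R₀ / CL = 158 / 9.257 = 17.07 mg/L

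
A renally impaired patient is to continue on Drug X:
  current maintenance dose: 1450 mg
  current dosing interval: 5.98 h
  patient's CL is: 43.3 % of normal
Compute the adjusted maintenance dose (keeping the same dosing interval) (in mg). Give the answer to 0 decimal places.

To keep the same average steady-state level, dosing rate must scale with clearance.
CL ratio = 43.3 / 100 = 0.4330
New dose (same interval) = 1450 × 0.4330 = 627.9 mg

628 mg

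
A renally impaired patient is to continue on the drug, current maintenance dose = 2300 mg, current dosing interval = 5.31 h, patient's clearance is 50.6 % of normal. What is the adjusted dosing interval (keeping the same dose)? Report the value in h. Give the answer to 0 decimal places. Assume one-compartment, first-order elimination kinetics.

To keep the same average steady-state level, dosing rate must scale with clearance.
CL ratio = 50.6 / 100 = 0.5060
New interval (same dose) = 5.31 / 0.5060 = 10.49 h

10 h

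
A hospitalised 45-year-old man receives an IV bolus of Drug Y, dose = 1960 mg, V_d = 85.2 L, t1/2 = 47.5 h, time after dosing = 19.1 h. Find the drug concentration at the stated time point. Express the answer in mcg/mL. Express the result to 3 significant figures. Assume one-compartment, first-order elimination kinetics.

C₀ = Dose / Vd = 1960 / 85.2 = 23.00 mg/L
k = ln2 / t½ = 0.693147 / 47.5 = 0.01459 h⁻¹
C = C₀ · e^(−k·t) = 23.00 × e^(−0.01459 × 19.1)
  = 23.00 × 0.7568 = 17.41 mg/L
(17.41 mg/L = 17.41 mcg/mL)

17.4 mcg/mL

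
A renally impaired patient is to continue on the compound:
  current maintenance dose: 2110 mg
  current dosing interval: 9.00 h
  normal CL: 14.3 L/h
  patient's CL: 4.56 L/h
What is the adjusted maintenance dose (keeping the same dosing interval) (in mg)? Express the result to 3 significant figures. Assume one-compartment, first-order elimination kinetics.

To keep the same average steady-state level, dosing rate must scale with clearance.
CL ratio = 4.56 / 14.3 = 0.3189
New dose (same interval) = 2110 × 0.3189 = 672.9 mg

673 mg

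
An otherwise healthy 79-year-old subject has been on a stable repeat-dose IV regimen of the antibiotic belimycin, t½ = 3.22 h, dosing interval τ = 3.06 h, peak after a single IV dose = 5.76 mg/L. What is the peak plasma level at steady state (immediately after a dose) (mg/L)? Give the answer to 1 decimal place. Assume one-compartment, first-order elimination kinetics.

k = ln2 / t½ = 0.693147 / 3.22 = 0.2153 h⁻¹
e^(−kτ) = e^(−0.2153 × 3.06) = 0.5175
Accumulation ratio R = 1 / (1 − e^(−kτ)) = 1 / (1 − 0.5175) = 2.073
Steady-state peak = C₀ × R = 5.76 × 2.073 = 11.94 mg/L

11.9 mg/L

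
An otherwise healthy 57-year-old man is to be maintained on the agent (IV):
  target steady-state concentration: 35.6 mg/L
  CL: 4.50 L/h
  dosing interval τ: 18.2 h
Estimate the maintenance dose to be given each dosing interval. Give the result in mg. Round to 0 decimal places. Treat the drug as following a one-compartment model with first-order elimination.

2916 mg

At steady state, Dose/τ = Css × CL.
Dose = Css × CL × τ = 35.6 × 4.500 × 18.2 = 2916 mg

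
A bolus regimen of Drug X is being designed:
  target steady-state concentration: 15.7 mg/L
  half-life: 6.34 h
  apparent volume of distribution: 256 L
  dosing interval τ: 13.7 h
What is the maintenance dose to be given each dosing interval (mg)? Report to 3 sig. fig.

k = ln2 / t½ = 0.693147 / 6.34 = 0.1093 h⁻¹
CL = k × Vd = 0.1093 × 256 = 27.98 L/h
At steady state, Dose/τ = Css × CL.
Dose = Css × CL × τ = 15.7 × 27.98 × 13.7 = 6018 mg

6020 mg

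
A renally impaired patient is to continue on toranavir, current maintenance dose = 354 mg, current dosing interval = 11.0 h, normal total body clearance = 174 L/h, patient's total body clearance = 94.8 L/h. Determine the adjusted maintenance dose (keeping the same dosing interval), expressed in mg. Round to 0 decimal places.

To keep the same average steady-state level, dosing rate must scale with clearance.
CL ratio = 94.8 / 174 = 0.5448
New dose (same interval) = 354 × 0.5448 = 192.9 mg

193 mg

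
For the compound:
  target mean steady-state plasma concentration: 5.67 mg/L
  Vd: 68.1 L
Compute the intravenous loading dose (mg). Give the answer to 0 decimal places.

386 mg

LD = Css × Vd = 5.67 × 68.1 = 386.1 mg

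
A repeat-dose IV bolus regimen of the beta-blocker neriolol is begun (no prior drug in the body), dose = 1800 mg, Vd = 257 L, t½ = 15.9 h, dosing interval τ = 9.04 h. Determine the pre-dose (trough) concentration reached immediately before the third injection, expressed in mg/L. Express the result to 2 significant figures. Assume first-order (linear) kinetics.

C₀ per dose = Dose / Vd = 1800 / 257 = 7.004 mg/L
k = ln2 / t½ = 0.693147 / 15.9 = 0.04359 h⁻¹
Fraction remaining after one interval: r = e^(−kτ) = e^(−0.04359 × 9.04) = 0.6743
Before dose 3, 2 doses have been given (aged 1τ, 2τ).
C_trough = C₀ × (r + r²) = 7.004 × (0.6743 + 0.4547) = 7.908 mg/L

7.9 mg/L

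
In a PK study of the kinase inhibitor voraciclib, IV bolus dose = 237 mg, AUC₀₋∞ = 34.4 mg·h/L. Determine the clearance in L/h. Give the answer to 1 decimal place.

CL = Dose / AUC = 237 / 34.4 = 6.890 L/h

6.9 L/h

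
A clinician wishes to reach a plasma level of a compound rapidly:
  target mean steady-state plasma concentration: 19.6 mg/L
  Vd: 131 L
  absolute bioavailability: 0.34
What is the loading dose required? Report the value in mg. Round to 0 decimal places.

7552 mg

LD = Css × Vd / F = 19.6 × 131 / 0.34 = 7552 mg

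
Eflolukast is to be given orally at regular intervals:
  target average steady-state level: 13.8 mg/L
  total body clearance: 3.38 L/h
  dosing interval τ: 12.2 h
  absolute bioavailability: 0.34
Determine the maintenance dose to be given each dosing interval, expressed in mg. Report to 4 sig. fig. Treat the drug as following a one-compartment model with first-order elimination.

1674 mg

At steady state, F × (Dose/τ) = Css × CL.
Dose = Css × CL × τ / F = 13.8 × 3.380 × 12.2 / 0.34 = 1674 mg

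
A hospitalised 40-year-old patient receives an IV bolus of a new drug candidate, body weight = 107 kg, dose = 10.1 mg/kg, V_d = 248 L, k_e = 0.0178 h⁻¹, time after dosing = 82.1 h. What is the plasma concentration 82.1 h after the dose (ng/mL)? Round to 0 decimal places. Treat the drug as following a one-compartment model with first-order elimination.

1011 ng/mL

Total dose = 10.1 × 107 = 1081 mg
C₀ = Dose / Vd = 1081 / 248 = 4.359 mg/L
C = C₀ · e^(−k·t) = 4.359 × e^(−0.01780 × 82.1)
  = 4.359 × 0.2319 = 1.011 mg/L
Convert: 1.011 mg/L × 1000 = 1011 ng/mL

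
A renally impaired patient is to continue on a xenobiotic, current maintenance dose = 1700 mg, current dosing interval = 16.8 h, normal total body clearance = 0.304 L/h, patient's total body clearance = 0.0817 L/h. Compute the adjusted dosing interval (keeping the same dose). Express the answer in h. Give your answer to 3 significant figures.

To keep the same average steady-state level, dosing rate must scale with clearance.
CL ratio = 0.0817 / 0.304 = 0.2688
New interval (same dose) = 16.8 / 0.2688 = 62.50 h

62.5 h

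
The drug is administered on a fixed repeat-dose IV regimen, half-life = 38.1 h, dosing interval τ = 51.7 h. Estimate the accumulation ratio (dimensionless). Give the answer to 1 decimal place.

1.6

k = ln2 / t½ = 0.693147 / 38.1 = 0.01819 h⁻¹
e^(−kτ) = e^(−0.01819 × 51.7) = 0.3905
Accumulation ratio R = 1 / (1 − e^(−kτ)) = 1 / (1 − 0.3905) = 1.641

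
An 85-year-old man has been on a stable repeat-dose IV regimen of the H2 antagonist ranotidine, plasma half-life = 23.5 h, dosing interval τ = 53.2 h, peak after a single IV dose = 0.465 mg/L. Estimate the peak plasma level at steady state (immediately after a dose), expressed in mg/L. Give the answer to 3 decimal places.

0.587 mg/L

k = ln2 / t½ = 0.693147 / 23.5 = 0.02950 h⁻¹
e^(−kτ) = e^(−0.02950 × 53.2) = 0.2082
Accumulation ratio R = 1 / (1 − e^(−kτ)) = 1 / (1 − 0.2082) = 1.263
Steady-state peak = C₀ × R = 0.465 × 1.263 = 0.5873 mg/L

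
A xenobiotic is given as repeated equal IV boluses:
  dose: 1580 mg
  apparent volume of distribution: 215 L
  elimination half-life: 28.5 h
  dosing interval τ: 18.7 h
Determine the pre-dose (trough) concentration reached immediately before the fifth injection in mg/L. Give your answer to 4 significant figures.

C₀ per dose = Dose / Vd = 1580 / 215 = 7.349 mg/L
k = ln2 / t½ = 0.693147 / 28.5 = 0.02432 h⁻¹
Fraction remaining after one interval: r = e^(−kτ) = e^(−0.02432 × 18.7) = 0.6346
Before dose 5, 4 doses have been given (aged 1τ, 2τ, 3τ, 4τ).
C_trough = C₀ × (r + r² + … + r^4) = C₀ × r(1−r^4)/(1−r)
        = 7.349 × 0.6346 × (1 − 0.1622) / (1 − 0.6346) = 10.69 mg/L

10.69 mg/L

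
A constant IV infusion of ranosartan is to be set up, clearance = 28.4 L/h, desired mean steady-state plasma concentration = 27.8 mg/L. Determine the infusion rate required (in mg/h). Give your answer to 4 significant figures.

789.5 mg/h

At steady state, infusion rate R₀ = Css × CL = 27.8 × 28.40 = 789.5 mg/h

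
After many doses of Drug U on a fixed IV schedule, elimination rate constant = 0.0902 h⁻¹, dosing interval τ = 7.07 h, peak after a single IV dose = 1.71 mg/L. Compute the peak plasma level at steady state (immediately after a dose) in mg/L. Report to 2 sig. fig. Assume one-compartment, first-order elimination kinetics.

e^(−kτ) = e^(−0.09020 × 7.07) = 0.5285
Accumulation ratio R = 1 / (1 − e^(−kτ)) = 1 / (1 − 0.5285) = 2.121
Steady-state peak = C₀ × R = 1.71 × 2.121 = 3.627 mg/L

3.6 mg/L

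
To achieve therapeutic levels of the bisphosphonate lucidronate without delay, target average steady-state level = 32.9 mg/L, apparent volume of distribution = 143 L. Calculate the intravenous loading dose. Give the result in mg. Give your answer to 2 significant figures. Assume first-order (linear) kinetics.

LD = Css × Vd = 32.9 × 143 = 4705 mg

4700 mg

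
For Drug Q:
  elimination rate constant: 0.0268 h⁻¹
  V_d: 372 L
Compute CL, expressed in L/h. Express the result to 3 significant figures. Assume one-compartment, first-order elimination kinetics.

CL = k × Vd = 0.0268 × 372 = 9.970 L/h

9.97 L/h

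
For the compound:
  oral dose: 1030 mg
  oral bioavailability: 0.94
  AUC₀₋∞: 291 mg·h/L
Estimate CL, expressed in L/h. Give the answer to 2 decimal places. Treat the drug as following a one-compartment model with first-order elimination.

CL = F·Dose / AUC = 0.94 × 1030 / 291 = 3.327 L/h

3.33 L/h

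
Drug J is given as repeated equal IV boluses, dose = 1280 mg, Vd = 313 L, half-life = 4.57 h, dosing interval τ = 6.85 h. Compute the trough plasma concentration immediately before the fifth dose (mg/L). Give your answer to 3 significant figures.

C₀ per dose = Dose / Vd = 1280 / 313 = 4.089 mg/L
k = ln2 / t½ = 0.693147 / 4.57 = 0.1517 h⁻¹
Fraction remaining after one interval: r = e^(−kτ) = e^(−0.1517 × 6.85) = 0.3538
Before dose 5, 4 doses have been given (aged 1τ, 2τ, 3τ, 4τ).
C_trough = C₀ × (r + r² + … + r^4) = C₀ × r(1−r^4)/(1−r)
        = 4.089 × 0.3538 × (1 − 0.01567) / (1 − 0.3538) = 2.204 mg/L

2.20 mg/L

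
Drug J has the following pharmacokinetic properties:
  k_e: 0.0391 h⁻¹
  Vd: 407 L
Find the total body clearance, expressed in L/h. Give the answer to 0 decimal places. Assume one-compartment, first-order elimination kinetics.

16 L/h

CL = k × Vd = 0.0391 × 407 = 15.91 L/h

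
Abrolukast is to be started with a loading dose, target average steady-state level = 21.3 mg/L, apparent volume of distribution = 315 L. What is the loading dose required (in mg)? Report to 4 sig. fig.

LD = Css × Vd = 21.3 × 315 = 6710 mg

6710 mg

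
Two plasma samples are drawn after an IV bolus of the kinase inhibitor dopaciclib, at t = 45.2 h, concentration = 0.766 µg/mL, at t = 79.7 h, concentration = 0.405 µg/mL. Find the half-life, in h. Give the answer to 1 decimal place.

37.5 h

k = ln(C₁/C₂) / (t₂ − t₁) = ln(0.766/0.405) / (79.7 − 45.2)
  = 0.6373 / 34.50 = 0.01847 h⁻¹
t½ = ln2 / k = 0.693147 / 0.01847 = 37.53 h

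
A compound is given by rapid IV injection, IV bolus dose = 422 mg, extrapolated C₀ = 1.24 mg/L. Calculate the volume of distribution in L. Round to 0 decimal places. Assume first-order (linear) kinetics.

Vd = Dose / C₀ = 422.0 / 1.24 = 340.3 L

340 L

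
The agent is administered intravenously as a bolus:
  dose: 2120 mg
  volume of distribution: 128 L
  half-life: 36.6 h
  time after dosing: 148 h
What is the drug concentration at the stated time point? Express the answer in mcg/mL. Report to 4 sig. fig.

1.004 mcg/mL

C₀ = Dose / Vd = 2120 / 128 = 16.56 mg/L
k = ln2 / t½ = 0.693147 / 36.6 = 0.01894 h⁻¹
C = C₀ · e^(−k·t) = 16.56 × e^(−0.01894 × 148)
  = 16.56 × 0.06062 = 1.004 mg/L
(1.004 mg/L = 1.004 mcg/mL)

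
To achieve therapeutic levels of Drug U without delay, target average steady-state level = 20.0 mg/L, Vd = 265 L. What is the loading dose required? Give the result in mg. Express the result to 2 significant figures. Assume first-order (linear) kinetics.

5300 mg

LD = Css × Vd = 20.0 × 265 = 5300 mg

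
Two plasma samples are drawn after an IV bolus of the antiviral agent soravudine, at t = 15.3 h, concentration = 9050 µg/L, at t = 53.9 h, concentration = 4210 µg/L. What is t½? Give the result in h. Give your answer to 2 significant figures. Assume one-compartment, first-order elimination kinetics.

k = ln(C₁/C₂) / (t₂ − t₁) = ln(9050/4210) / (53.9 − 15.3)
  = 0.7653 / 38.60 = 0.01983 h⁻¹
t½ = ln2 / k = 0.693147 / 0.01983 = 34.95 h

35 h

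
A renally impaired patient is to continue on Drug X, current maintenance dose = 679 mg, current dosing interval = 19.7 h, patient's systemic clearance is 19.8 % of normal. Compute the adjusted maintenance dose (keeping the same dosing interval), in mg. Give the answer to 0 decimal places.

134 mg

To keep the same average steady-state level, dosing rate must scale with clearance.
CL ratio = 19.8 / 100 = 0.1980
New dose (same interval) = 679 × 0.1980 = 134.4 mg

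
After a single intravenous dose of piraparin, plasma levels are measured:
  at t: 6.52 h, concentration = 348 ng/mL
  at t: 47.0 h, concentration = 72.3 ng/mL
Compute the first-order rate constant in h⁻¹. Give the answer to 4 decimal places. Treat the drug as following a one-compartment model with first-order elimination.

0.0388 h⁻¹

k = ln(C₁/C₂) / (t₂ − t₁) = ln(348/72.3) / (47.0 − 6.52)
  = 1.571 / 40.48 = 0.03881 h⁻¹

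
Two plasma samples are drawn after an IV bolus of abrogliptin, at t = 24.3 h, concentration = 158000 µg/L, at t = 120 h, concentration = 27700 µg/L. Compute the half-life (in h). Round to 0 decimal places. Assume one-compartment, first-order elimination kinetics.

k = ln(C₁/C₂) / (t₂ − t₁) = ln(158000/27700) / (120 − 24.3)
  = 1.741 / 95.70 = 0.01819 h⁻¹
t½ = ln2 / k = 0.693147 / 0.01819 = 38.11 h

38 h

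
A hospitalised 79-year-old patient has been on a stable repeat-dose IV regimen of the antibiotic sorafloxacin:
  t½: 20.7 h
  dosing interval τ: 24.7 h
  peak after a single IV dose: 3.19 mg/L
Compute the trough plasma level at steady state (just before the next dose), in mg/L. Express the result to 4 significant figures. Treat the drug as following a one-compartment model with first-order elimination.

k = ln2 / t½ = 0.693147 / 20.7 = 0.03349 h⁻¹
e^(−kτ) = e^(−0.03349 × 24.7) = 0.4373
Accumulation ratio R = 1 / (1 − e^(−kτ)) = 1 / (1 − 0.4373) = 1.777
Steady-state trough = C₀ × R × e^(−kτ) = 3.19 × 1.777 × 0.4373 = 2.479 mg/L

2.479 mg/L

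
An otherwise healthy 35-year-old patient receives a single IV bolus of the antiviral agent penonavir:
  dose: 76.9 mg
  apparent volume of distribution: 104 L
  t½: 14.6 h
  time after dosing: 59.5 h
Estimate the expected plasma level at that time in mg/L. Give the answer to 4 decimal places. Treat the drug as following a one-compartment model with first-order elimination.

0.0439 mg/L

C₀ = Dose / Vd = 76.90 / 104 = 0.7394 mg/L
k = ln2 / t½ = 0.693147 / 14.6 = 0.04748 h⁻¹
C = C₀ · e^(−k·t) = 0.7394 × e^(−0.04748 × 59.5)
  = 0.7394 × 0.05931 = 0.04385 mg/L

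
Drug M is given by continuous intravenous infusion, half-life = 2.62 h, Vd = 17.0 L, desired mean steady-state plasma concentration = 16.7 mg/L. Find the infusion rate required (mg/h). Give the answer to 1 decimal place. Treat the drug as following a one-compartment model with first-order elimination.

k = ln2 / t½ = 0.693147 / 2.62 = 0.2646 h⁻¹
CL = k × Vd = 0.2646 × 17.0 = 4.498 L/h
At steady state, infusion rate R₀ = Css × CL = 16.7 × 4.498 = 75.12 mg/h

75.1 mg/h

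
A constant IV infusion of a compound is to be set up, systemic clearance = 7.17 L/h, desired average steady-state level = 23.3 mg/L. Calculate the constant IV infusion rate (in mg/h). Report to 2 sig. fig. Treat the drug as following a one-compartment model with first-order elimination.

At steady state, infusion rate R₀ = Css × CL = 23.3 × 7.170 = 167.1 mg/h

170 mg/h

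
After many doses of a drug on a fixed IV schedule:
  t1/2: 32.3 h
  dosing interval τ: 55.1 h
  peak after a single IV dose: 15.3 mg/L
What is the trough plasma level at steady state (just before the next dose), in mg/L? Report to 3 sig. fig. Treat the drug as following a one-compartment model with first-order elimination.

6.76 mg/L

k = ln2 / t½ = 0.693147 / 32.3 = 0.02146 h⁻¹
e^(−kτ) = e^(−0.02146 × 55.1) = 0.3065
Accumulation ratio R = 1 / (1 − e^(−kτ)) = 1 / (1 − 0.3065) = 1.442
Steady-state trough = C₀ × R × e^(−kτ) = 15.3 × 1.442 × 0.3065 = 6.762 mg/L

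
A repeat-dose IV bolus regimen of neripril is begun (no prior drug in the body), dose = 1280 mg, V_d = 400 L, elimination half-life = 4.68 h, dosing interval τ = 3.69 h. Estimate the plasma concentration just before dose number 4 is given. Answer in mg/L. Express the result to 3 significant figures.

C₀ per dose = Dose / Vd = 1280 / 400 = 3.200 mg/L
k = ln2 / t½ = 0.693147 / 4.68 = 0.1481 h⁻¹
Fraction remaining after one interval: r = e^(−kτ) = e^(−0.1481 × 3.69) = 0.5790
Before dose 4, 3 doses have been given (aged 1τ, 2τ, 3τ).
C_trough = C₀ × (r + r² + … + r^3) = C₀ × r(1−r^3)/(1−r)
        = 3.200 × 0.5790 × (1 − 0.1941) / (1 − 0.5790) = 3.547 mg/L

3.55 mg/L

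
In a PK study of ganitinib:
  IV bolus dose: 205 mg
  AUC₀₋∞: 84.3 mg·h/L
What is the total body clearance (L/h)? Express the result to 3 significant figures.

2.43 L/h

CL = Dose / AUC = 205 / 84.3 = 2.432 L/h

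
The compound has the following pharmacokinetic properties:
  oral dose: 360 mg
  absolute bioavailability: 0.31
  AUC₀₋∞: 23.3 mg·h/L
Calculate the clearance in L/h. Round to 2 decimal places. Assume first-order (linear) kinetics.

CL = F·Dose / AUC = 0.31 × 360 / 23.3 = 4.790 L/h

4.79 L/h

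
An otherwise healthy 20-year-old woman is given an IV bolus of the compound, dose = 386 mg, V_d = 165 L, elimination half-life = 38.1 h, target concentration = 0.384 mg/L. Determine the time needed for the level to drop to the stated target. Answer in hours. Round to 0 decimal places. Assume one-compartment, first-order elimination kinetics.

C₀ = Dose / Vd = 386.0 / 165 = 2.339 mg/L
k = ln2 / t½ = 0.693147 / 38.1 = 0.01819 h⁻¹
t = ln(C₀ / C) / k = ln(2.339 / 0.384) / 0.01819
  = ln(6.091) / 0.01819 = 1.807 / 0.01819 = 99.34 h

99 h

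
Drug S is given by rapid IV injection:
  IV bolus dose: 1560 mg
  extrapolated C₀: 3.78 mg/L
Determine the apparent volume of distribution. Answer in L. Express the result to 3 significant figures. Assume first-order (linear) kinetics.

413 L

Vd = Dose / C₀ = 1560 / 3.78 = 412.7 L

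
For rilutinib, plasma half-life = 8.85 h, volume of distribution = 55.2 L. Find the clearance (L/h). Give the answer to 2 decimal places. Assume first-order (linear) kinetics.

k = ln2 / t½ = 0.693147 / 8.85 = 0.07832 h⁻¹
CL = k × Vd = 0.07832 × 55.2 = 4.323 L/h

4.32 L/h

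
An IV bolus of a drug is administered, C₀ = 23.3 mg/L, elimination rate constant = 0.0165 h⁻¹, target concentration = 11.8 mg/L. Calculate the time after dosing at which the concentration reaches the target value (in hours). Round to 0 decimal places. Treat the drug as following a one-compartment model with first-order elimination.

t = ln(C₀ / C) / k = ln(23.30 / 11.8) / 0.01650
  = ln(1.975) / 0.01650 = 0.6806 / 0.01650 = 41.25 h

41 h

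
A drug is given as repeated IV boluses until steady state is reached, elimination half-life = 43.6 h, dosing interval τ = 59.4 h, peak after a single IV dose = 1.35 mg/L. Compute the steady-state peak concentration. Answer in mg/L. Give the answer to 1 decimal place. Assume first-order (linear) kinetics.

k = ln2 / t½ = 0.693147 / 43.6 = 0.01590 h⁻¹
e^(−kτ) = e^(−0.01590 × 59.4) = 0.3889
Accumulation ratio R = 1 / (1 − e^(−kτ)) = 1 / (1 − 0.3889) = 1.636
Steady-state peak = C₀ × R = 1.35 × 1.636 = 2.209 mg/L

2.2 mg/L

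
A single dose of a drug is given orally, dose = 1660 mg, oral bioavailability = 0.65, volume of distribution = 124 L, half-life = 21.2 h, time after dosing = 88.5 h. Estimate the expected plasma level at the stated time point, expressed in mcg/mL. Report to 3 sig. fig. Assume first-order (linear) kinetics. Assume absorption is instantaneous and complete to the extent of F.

0.482 mcg/mL

Amount reaching circulation = F × Dose = 0.65 × 1660 = 1079 mg
C₀ = F·Dose / Vd = 1079 / 124 = 8.702 mg/L
k = ln2 / t½ = 0.693147 / 21.2 = 0.03270 h⁻¹
C = C₀ · e^(−k·t) = 8.702 × e^(−0.03270 × 88.5)
  = 8.702 × 0.05536 = 0.4817 mg/L
(0.4817 mg/L = 0.4817 mcg/mL)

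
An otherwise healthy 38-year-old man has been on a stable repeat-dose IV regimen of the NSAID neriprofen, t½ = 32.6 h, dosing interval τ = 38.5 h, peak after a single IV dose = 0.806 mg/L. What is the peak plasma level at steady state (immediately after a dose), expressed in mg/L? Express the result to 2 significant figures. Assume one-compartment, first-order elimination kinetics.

k = ln2 / t½ = 0.693147 / 32.6 = 0.02126 h⁻¹
e^(−kτ) = e^(−0.02126 × 38.5) = 0.4411
Accumulation ratio R = 1 / (1 − e^(−kτ)) = 1 / (1 − 0.4411) = 1.789
Steady-state peak = C₀ × R = 0.806 × 1.789 = 1.442 mg/L

1.4 mg/L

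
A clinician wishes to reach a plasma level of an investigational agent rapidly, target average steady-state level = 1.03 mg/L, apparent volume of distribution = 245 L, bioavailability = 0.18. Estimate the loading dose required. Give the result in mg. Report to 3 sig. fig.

LD = Css × Vd / F = 1.03 × 245 / 0.18 = 1402 mg

1400 mg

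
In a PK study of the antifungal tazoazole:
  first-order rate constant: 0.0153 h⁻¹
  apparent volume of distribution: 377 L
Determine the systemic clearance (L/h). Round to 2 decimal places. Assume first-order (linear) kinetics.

CL = k × Vd = 0.0153 × 377 = 5.768 L/h

5.77 L/h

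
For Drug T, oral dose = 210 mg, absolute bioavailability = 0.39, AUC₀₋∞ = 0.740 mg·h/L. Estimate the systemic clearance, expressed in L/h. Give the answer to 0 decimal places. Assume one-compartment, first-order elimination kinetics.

CL = F·Dose / AUC = 0.39 × 210 / 0.740 = 110.7 L/h

111 L/h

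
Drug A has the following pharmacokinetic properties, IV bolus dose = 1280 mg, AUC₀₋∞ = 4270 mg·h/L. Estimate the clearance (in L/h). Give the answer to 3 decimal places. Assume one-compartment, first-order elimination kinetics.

CL = Dose / AUC = 1280 / 4270 = 0.2998 L/h

0.300 L/h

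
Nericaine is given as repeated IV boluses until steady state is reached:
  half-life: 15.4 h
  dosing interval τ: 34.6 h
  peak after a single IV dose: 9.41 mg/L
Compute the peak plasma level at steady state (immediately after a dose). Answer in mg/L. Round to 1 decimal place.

11.9 mg/L

k = ln2 / t½ = 0.693147 / 15.4 = 0.04501 h⁻¹
e^(−kτ) = e^(−0.04501 × 34.6) = 0.2107
Accumulation ratio R = 1 / (1 − e^(−kτ)) = 1 / (1 − 0.2107) = 1.267
Steady-state peak = C₀ × R = 9.41 × 1.267 = 11.92 mg/L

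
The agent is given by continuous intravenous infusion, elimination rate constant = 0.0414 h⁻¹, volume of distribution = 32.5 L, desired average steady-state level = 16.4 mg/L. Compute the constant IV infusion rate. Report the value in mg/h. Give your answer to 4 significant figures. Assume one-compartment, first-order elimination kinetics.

CL = k × Vd = 0.04140 × 32.5 = 1.346 L/h
At steady state, infusion rate R₀ = Css × CL = 16.4 × 1.346 = 22.07 mg/h

22.07 mg/h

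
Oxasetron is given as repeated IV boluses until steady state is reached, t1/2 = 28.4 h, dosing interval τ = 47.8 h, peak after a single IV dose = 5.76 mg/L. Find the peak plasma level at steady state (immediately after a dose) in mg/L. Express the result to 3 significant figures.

k = ln2 / t½ = 0.693147 / 28.4 = 0.02441 h⁻¹
e^(−kτ) = e^(−0.02441 × 47.8) = 0.3114
Accumulation ratio R = 1 / (1 − e^(−kτ)) = 1 / (1 − 0.3114) = 1.452
Steady-state peak = C₀ × R = 5.76 × 1.452 = 8.364 mg/L

8.36 mg/L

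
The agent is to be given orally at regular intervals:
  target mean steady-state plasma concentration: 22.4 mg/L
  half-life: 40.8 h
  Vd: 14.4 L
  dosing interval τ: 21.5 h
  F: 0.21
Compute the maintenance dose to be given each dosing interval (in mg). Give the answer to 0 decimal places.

561 mg

k = ln2 / t½ = 0.693147 / 40.8 = 0.01699 h⁻¹
CL = k × Vd = 0.01699 × 14.4 = 0.2447 L/h
At steady state, F × (Dose/τ) = Css × CL.
Dose = Css × CL × τ / F = 22.4 × 0.2447 × 21.5 / 0.21 = 561.2 mg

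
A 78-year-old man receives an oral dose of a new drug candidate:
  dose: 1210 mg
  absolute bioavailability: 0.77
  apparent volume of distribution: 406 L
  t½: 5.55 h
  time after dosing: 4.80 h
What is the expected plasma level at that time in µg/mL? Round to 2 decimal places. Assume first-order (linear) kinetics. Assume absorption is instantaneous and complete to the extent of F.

Amount reaching circulation = F × Dose = 0.77 × 1210 = 931.7 mg
C₀ = F·Dose / Vd = 931.7 / 406 = 2.295 mg/L
k = ln2 / t½ = 0.693147 / 5.55 = 0.1249 h⁻¹
C = C₀ · e^(−k·t) = 2.295 × e^(−0.1249 × 4.80)
  = 2.295 × 0.5491 = 1.260 mg/L
(1.260 mg/L = 1.260 µg/mL)

1.26 µg/mL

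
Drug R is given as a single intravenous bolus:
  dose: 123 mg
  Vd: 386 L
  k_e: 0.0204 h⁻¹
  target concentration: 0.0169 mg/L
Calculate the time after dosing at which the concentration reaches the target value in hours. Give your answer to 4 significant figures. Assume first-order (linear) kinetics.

144.0 h

C₀ = Dose / Vd = 123.0 / 386 = 0.3187 mg/L
t = ln(C₀ / C) / k = ln(0.3187 / 0.0169) / 0.02040
  = ln(18.86) / 0.02040 = 2.937 / 0.02040 = 144.0 h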